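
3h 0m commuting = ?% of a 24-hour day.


12.5%

Time: 180 minutes
Day: 1440 minutes
Percentage = (180/1440) × 100 = 12.5%


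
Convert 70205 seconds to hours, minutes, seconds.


19h 30m 5s

Hours: 70205 ÷ 3600 = 19 remainder 1805
Minutes: 1805 ÷ 60 = 30 remainder 5
Seconds: 5


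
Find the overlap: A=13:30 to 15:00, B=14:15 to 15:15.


45 minutes

Meeting A: 810-900 (in minutes from midnight)
Meeting B: 855-915
Overlap start = max(810, 855) = 855
Overlap end = min(900, 915) = 900
Overlap = max(0, 900 - 855) = 45 min


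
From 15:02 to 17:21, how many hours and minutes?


2h 19m

End time in minutes: 17×60 + 21 = 1041
Start time in minutes: 15×60 + 2 = 902
Difference = 1041 - 902 = 139 minutes
= 2 hours 19 minutes


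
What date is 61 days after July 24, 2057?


September 23, 2057

Start: July 24, 2057
Add 61 days
July 24 → August 1: 31 - 24 + 1 = 8 days (61 - 8 = 53 left)
August 1 → September 1: 31 - 1 + 1 = 31 days (53 - 31 = 22 left)
September 1 + 22 = September 23, 2057


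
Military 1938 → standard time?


7:38 PM

Hour: 19
19 - 12 = 7 → PM


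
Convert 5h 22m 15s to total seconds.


19335 seconds

Hours: 5 × 3600 = 18000
Minutes: 22 × 60 = 1320
Seconds: 15
Total = 18000 + 1320 + 15 = 19335


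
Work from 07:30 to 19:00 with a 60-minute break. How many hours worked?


Total time = (19×60+0) - (7×60+30)
= 1140 - 450 = 690 min
Minus break: 690 - 60 = 630 min
= 10h 30m

10h 30m (630 minutes)


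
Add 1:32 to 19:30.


Start: 1170 minutes from midnight
Add: 92 minutes
Total: 1262 minutes
Hours: 1262 ÷ 60 = 21 remainder 2

21:02


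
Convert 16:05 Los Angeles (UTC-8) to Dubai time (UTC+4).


Time difference = UTC+4 - UTC-8 = +12 hours
New hour = (16 + 12) mod 24
= 28 mod 24 = 4
Minutes unchanged → 04:05; 28 ≥ 24 → next day

04:05 (next day)


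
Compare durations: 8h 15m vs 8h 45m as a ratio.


Duration 1: 495 minutes
Duration 2: 525 minutes
Ratio = 495:525
GCD = 15
Simplified = 33:35
As a decimal: 33/35 ≈ 0.94

33:35 (0.94)


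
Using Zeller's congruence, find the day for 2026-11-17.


Tuesday

Zeller's congruence:
q=17, m=11, k=26, j=20
h = (17 + ⌊13×12/5⌋ + 26 + ⌊26/4⌋ + ⌊20/4⌋ - 2×20) mod 7
= (17 + 31 + 26 + 6 + 5 - 40) mod 7
= 45 mod 7 = 3
h=3 → Tuesday


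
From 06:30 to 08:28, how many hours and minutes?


1h 58m

End time in minutes: 8×60 + 28 = 508
Start time in minutes: 6×60 + 30 = 390
Difference = 508 - 390 = 118 minutes
= 1 hours 58 minutes


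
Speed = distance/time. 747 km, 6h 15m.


Distance: 747 km
Time: 6h 15m = 375 min = 375/60 = 25/4 hours
Speed = 747 ÷ (25/4) = 747 × 4 / 25 = 2988/25 ≈ 119.5 km/h

119.5 km/h


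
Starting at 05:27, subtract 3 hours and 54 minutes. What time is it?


Start: 327 minutes from midnight
Subtract: 234 minutes
Remaining: 327 - 234 = 93
Hours: 1, Minutes: 33

01:33


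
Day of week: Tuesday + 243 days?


Start: Tuesday (index 1)
(1 + 243) mod 7
= 244 mod 7
= 6
Index 6 → Sunday

Sunday


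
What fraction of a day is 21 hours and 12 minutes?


Total minutes: 21×60 + 12 = 1272
Day = 24×60 = 1440 minutes
Fraction = 1272/1440 ≈ 0.8833
As a percentage: 1272/1440 × 100 ≈ 88.33%

0.8833 (88.33%)


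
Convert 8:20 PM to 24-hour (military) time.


20:20

Input: 8:20 PM
PM: 8 + 12 = 20


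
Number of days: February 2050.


28 days

Month: February (month 2)
February: 28 or 29 (leap year)
2050 leap year? No


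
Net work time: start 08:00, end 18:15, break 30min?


9h 45m (585 minutes)

Total time = (18×60+15) - (8×60+0)
= 1095 - 480 = 615 min
Minus break: 615 - 30 = 585 min
= 9h 45m


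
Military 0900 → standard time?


Hour: 9
9 < 12 → AM

9:00 AM


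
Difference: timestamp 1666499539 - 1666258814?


Difference = 1666499539 - 1666258814 = 240725 seconds
In hours: 240725 / 3600 ≈ 66.9
In days: 240725 / 86400 ≈ 2.79

240725 seconds (66.9 hours / 2.79 days)


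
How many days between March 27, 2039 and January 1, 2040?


280 days

From March 27, 2039 to January 1, 2040
Rest of March 2039: 31 - 27 = 4
Full months: April 30, May 31, June 30, July 31, August 31, September 30, October 31, November 30, December 31
Days into January 2040: 1
Total = 4 + 30 + 31 + 30 + 31 + 31 + 30 + 31 + 30 + 31 + 1 = 280 days


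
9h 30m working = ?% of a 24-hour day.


Time: 570 minutes
Day: 1440 minutes
Percentage = (570/1440) × 100 ≈ 39.6%

39.6%


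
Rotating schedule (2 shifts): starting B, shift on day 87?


Shifts: A, B
Start: B (index 1)
Day 87: (1 + 87 - 1) mod 2
= 87 mod 2
= 1
Index 1 → shift B

Shift B


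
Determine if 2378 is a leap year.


No

Rules: divisible by 4 AND (not by 100 OR by 400)
2378 ÷ 4 = 594 remainder 2 → not divisible by 4
Not divisible by 4 → not a leap year


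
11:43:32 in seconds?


42212 seconds

Hours: 11 × 3600 = 39600
Minutes: 43 × 60 = 2580
Seconds: 32
Total = 39600 + 2580 + 32 = 42212


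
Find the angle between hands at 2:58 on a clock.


Hour hand = 2×30 + 58×0.5 = 89.0°
Minute hand = 58×6 = 348°
Difference = |89.0 - 348| = 259.0°
Since > 180°: 360 - 259.0 = 101.0°

101.0°


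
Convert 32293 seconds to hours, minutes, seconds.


8h 58m 13s

Hours: 32293 ÷ 3600 = 8 remainder 3493
Minutes: 3493 ÷ 60 = 58 remainder 13
Seconds: 13


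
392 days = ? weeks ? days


Weeks: 392 ÷ 7 = 56 remainder 0

56 weeks 0 days


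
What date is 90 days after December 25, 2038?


March 25, 2039

Start: December 25, 2038
Add 90 days
December 25 → January 1: 31 - 25 + 1 = 7 days (90 - 7 = 83 left)
January 1 → February 1: 31 - 1 + 1 = 31 days (83 - 31 = 52 left)
February 1 → March 1: 28 - 1 + 1 = 28 days (52 - 28 = 24 left)
March 1 + 24 = March 25, 2039


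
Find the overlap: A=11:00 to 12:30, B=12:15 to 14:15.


15 minutes

Meeting A: 660-750 (in minutes from midnight)
Meeting B: 735-855
Overlap start = max(660, 735) = 735
Overlap end = min(750, 855) = 750
Overlap = max(0, 750 - 735) = 15 min


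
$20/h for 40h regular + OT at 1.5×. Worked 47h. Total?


$1010.00

Regular: 40h × $20 = $800.00
Overtime: 47 - 40 = 7h
OT pay: 7h × $20 × 1.5 = $210.00
Total = $800.00 + $210.00 = $1010.00


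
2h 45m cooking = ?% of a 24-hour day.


Time: 165 minutes
Day: 1440 minutes
Percentage = (165/1440) × 100 ≈ 11.5%

11.5%


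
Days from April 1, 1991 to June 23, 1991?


From April 1, 1991 to June 23, 1991
Rest of April 1991: 30 - 1 = 29
Full months: May 31
Days into June 1991: 23
Total = 29 + 31 + 23 = 83 days

83 days


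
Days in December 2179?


Month: December (month 12)
December has 31 days

31 days


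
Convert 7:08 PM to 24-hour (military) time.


Input: 7:08 PM
PM: 7 + 12 = 19

19:08


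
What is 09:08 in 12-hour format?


9:08 AM

Hour: 9
9 < 12 → AM


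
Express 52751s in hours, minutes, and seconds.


14h 39m 11s

Hours: 52751 ÷ 3600 = 14 remainder 2351
Minutes: 2351 ÷ 60 = 39 remainder 11
Seconds: 11


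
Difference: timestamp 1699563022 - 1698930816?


Difference = 1699563022 - 1698930816 = 632206 seconds
In hours: 632206 / 3600 ≈ 175.6
In days: 632206 / 86400 ≈ 7.32

632206 seconds (175.6 hours / 7.32 days)


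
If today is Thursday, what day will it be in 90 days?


Start: Thursday (index 3)
(3 + 90) mod 7
= 93 mod 7
= 2
Index 2 → Wednesday

Wednesday


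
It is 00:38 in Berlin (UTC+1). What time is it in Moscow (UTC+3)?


Time difference = UTC+3 - UTC+1 = +2 hours
New hour = (0 + 2) mod 24
= 2 mod 24 = 2
Minutes unchanged → 02:38

02:38


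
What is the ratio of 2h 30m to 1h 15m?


Duration 1: 150 minutes
Duration 2: 75 minutes
Ratio = 150:75
GCD = 75
Simplified = 2:1
As a decimal: 2/1 = 2.00

2:1 (2.00)


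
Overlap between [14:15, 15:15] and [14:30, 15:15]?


45 minutes

Meeting A: 855-915 (in minutes from midnight)
Meeting B: 870-915
Overlap start = max(855, 870) = 870
Overlap end = min(915, 915) = 915
Overlap = max(0, 915 - 870) = 45 min


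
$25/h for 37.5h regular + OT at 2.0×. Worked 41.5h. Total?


$1137.50

Regular: 37.5h × $25 = $937.50
Overtime: 41.5 - 37.5 = 4.0h
OT pay: 4.0h × $25 × 2.0 = $200.00
Total = $937.50 + $200.00 = $1137.50


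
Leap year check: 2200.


Rules: divisible by 4 AND (not by 100 OR by 400)
2200 ÷ 4 = 550 exactly → divisible by 4
2200 ÷ 100 = 22 exactly → divisible by 100
2200 ÷ 400 = 5 remainder 200 → not divisible by 400
Divisible by 100 but not by 400 → not a leap year

No


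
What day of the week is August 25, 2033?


Zeller's congruence:
q=25, m=8, k=33, j=20
h = (25 + ⌊13×9/5⌋ + 33 + ⌊33/4⌋ + ⌊20/4⌋ - 2×20) mod 7
= (25 + 23 + 33 + 8 + 5 - 40) mod 7
= 54 mod 7 = 5
h=5 → Thursday

Thursday


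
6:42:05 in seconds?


Hours: 6 × 3600 = 21600
Minutes: 42 × 60 = 2520
Seconds: 5
Total = 21600 + 2520 + 5 = 24125

24125 seconds


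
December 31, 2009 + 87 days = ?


Start: December 31, 2009
Add 87 days
December 31 → January 1: 31 - 31 + 1 = 1 days (87 - 1 = 86 left)
January 1 → February 1: 31 - 1 + 1 = 31 days (86 - 31 = 55 left)
February 1 → March 1: 28 - 1 + 1 = 28 days (55 - 28 = 27 left)
March 1 + 27 = March 28, 2010

March 28, 2010


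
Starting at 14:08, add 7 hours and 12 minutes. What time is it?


Start: 848 minutes from midnight
Add: 432 minutes
Total: 1280 minutes
Hours: 1280 ÷ 60 = 21 remainder 20

21:20


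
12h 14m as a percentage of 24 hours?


0.5097 (50.97%)

Total minutes: 12×60 + 14 = 734
Day = 24×60 = 1440 minutes
Fraction = 734/1440 ≈ 0.5097
As a percentage: 734/1440 × 100 ≈ 50.97%


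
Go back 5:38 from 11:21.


05:43

Start: 681 minutes from midnight
Subtract: 338 minutes
Remaining: 681 - 338 = 343
Hours: 5, Minutes: 43


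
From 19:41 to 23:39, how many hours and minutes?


3h 58m

End time in minutes: 23×60 + 39 = 1419
Start time in minutes: 19×60 + 41 = 1181
Difference = 1419 - 1181 = 238 minutes
= 3 hours 58 minutes


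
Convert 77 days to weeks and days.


Weeks: 77 ÷ 7 = 11 remainder 0

11 weeks 0 days


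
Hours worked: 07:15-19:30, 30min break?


11h 45m (705 minutes)

Total time = (19×60+30) - (7×60+15)
= 1170 - 435 = 735 min
Minus break: 735 - 30 = 705 min
= 11h 45m


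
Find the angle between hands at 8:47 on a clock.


Hour hand = 8×30 + 47×0.5 = 263.5°
Minute hand = 47×6 = 282°
Difference = |263.5 - 282| = 18.5°

18.5°


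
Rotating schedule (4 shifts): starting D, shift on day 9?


Shifts: A, B, C, D
Start: D (index 3)
Day 9: (3 + 9 - 1) mod 4
= 11 mod 4
= 3
Index 3 → shift D

Shift D


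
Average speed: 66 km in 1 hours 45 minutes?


Distance: 66 km
Time: 1h 45m = 105 min = 105/60 = 7/4 hours
Speed = 66 ÷ (7/4) = 66 × 4 / 7 = 264/7 ≈ 37.7 km/h

37.7 km/h


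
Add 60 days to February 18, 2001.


Start: February 18, 2001
Add 60 days
February 18 → March 1: 28 - 18 + 1 = 11 days (60 - 11 = 49 left)
March 1 → April 1: 31 - 1 + 1 = 31 days (49 - 31 = 18 left)
April 1 + 18 = April 19, 2001

April 19, 2001


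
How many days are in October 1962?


31 days

Month: October (month 10)
October has 31 days


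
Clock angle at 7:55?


Hour hand = 7×30 + 55×0.5 = 237.5°
Minute hand = 55×6 = 330°
Difference = |237.5 - 330| = 92.5°

92.5°


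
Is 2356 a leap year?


Yes

Rules: divisible by 4 AND (not by 100 OR by 400)
2356 ÷ 4 = 589 exactly → divisible by 4
2356 ÷ 100 = 23 remainder 56 → not divisible by 100
Divisible by 4 but not by 100 → leap year


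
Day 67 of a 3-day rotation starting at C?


Shifts: A, B, C
Start: C (index 2)
Day 67: (2 + 67 - 1) mod 3
= 68 mod 3
= 2
Index 2 → shift C

Shift C


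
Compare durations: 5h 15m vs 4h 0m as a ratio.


Duration 1: 315 minutes
Duration 2: 240 minutes
Ratio = 315:240
GCD = 15
Simplified = 21:16
As a decimal: 21/16 ≈ 1.31

21:16 (1.31)


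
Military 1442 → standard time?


Hour: 14
14 - 12 = 2 → PM

2:42 PM


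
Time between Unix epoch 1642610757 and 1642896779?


286022 seconds (79.5 hours / 3.31 days)

Difference = 1642896779 - 1642610757 = 286022 seconds
In hours: 286022 / 3600 ≈ 79.5
In days: 286022 / 86400 ≈ 3.31


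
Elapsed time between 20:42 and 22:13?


End time in minutes: 22×60 + 13 = 1333
Start time in minutes: 20×60 + 42 = 1242
Difference = 1333 - 1242 = 91 minutes
= 1 hours 31 minutes

1h 31m


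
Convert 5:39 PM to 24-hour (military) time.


Input: 5:39 PM
PM: 5 + 12 = 17

17:39


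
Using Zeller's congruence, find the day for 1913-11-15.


Zeller's congruence:
q=15, m=11, k=13, j=19
h = (15 + ⌊13×12/5⌋ + 13 + ⌊13/4⌋ + ⌊19/4⌋ - 2×19) mod 7
= (15 + 31 + 13 + 3 + 4 - 38) mod 7
= 28 mod 7 = 0
h=0 → Saturday

Saturday


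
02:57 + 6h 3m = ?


09:00

Start: 177 minutes from midnight
Add: 363 minutes
Total: 540 minutes
Hours: 540 ÷ 60 = 9 remainder 0


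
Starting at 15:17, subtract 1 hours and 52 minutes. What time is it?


13:25

Start: 917 minutes from midnight
Subtract: 112 minutes
Remaining: 917 - 112 = 805
Hours: 13, Minutes: 25


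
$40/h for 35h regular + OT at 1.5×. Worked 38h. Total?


Regular: 35h × $40 = $1400.00
Overtime: 38 - 35 = 3h
OT pay: 3h × $40 × 1.5 = $180.00
Total = $1400.00 + $180.00 = $1580.00

$1580.00


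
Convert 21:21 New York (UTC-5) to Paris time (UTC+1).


Time difference = UTC+1 - UTC-5 = +6 hours
New hour = (21 + 6) mod 24
= 27 mod 24 = 3
Minutes unchanged → 03:21; 27 ≥ 24 → next day

03:21 (next day)


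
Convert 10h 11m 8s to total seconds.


Hours: 10 × 3600 = 36000
Minutes: 11 × 60 = 660
Seconds: 8
Total = 36000 + 660 + 8 = 36668

36668 seconds


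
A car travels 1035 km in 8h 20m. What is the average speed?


124.2 km/h

Distance: 1035 km
Time: 8h 20m = 500 min = 500/60 = 25/3 hours
Speed = 1035 ÷ (25/3) = 1035 × 3 / 25 = 3105/25 = 124.2 km/h


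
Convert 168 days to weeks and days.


Weeks: 168 ÷ 7 = 24 remainder 0

24 weeks 0 days


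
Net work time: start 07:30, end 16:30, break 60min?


8h 0m (480 minutes)

Total time = (16×60+30) - (7×60+30)
= 990 - 450 = 540 min
Minus break: 540 - 60 = 480 min
= 8h 0m


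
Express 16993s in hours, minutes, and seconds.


4h 43m 13s

Hours: 16993 ÷ 3600 = 4 remainder 2593
Minutes: 2593 ÷ 60 = 43 remainder 13
Seconds: 13


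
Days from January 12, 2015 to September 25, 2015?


256 days

From January 12, 2015 to September 25, 2015
Rest of January 2015: 31 - 12 = 19
Full months: February 2015 28, March 31, April 30, May 31, June 30, July 31, August 31
Days into September 2015: 25
Total = 19 + 28 + 31 + 30 + 31 + 30 + 31 + 31 + 25 = 256 days


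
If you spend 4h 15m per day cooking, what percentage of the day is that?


Time: 255 minutes
Day: 1440 minutes
Percentage = (255/1440) × 100 ≈ 17.7%

17.7%


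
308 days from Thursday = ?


Thursday

Start: Thursday (index 3)
(3 + 308) mod 7
= 311 mod 7
= 3
Index 3 → Thursday


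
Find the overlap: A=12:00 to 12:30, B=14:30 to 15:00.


Meeting A: 720-750 (in minutes from midnight)
Meeting B: 870-900
Overlap start = max(720, 870) = 870
Overlap end = min(750, 900) = 750
Overlap = max(0, 750 - 870) = 0 min

0 minutes


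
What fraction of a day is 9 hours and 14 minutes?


Total minutes: 9×60 + 14 = 554
Day = 24×60 = 1440 minutes
Fraction = 554/1440 ≈ 0.3847
As a percentage: 554/1440 × 100 ≈ 38.47%

0.3847 (38.47%)


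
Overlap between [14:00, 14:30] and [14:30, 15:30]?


0 minutes

Meeting A: 840-870 (in minutes from midnight)
Meeting B: 870-930
Overlap start = max(840, 870) = 870
Overlap end = min(870, 930) = 870
Overlap = max(0, 870 - 870) = 0 min


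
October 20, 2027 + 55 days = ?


December 14, 2027

Start: October 20, 2027
Add 55 days
October 20 → November 1: 31 - 20 + 1 = 12 days (55 - 12 = 43 left)
November 1 → December 1: 30 - 1 + 1 = 30 days (43 - 30 = 13 left)
December 1 + 13 = December 14, 2027


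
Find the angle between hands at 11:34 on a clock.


143.0°

Hour hand = 11×30 + 34×0.5 = 347.0°
Minute hand = 34×6 = 204°
Difference = |347.0 - 204| = 143.0°


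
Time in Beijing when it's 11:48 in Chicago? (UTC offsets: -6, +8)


Time difference = UTC+8 - UTC-6 = +14 hours
New hour = (11 + 14) mod 24
= 25 mod 24 = 1
Minutes unchanged → 01:48; 25 ≥ 24 → next day

01:48 (next day)


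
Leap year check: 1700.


No

Rules: divisible by 4 AND (not by 100 OR by 400)
1700 ÷ 4 = 425 exactly → divisible by 4
1700 ÷ 100 = 17 exactly → divisible by 100
1700 ÷ 400 = 4 remainder 100 → not divisible by 400
Divisible by 100 but not by 400 → not a leap year


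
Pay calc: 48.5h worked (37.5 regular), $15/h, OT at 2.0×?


Regular: 37.5h × $15 = $562.50
Overtime: 48.5 - 37.5 = 11.0h
OT pay: 11.0h × $15 × 2.0 = $330.00
Total = $562.50 + $330.00 = $892.50

$892.50


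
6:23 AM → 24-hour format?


Input: 6:23 AM
AM hour stays: 6

06:23


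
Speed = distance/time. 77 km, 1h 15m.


Distance: 77 km
Time: 1h 15m = 75 min = 75/60 = 5/4 hours
Speed = 77 ÷ (5/4) = 77 × 4 / 5 = 308/5 = 61.6 km/h

61.6 km/h


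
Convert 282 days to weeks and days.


Weeks: 282 ÷ 7 = 40 remainder 2

40 weeks 2 days


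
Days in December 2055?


31 days

Month: December (month 12)
December has 31 days


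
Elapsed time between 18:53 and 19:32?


End time in minutes: 19×60 + 32 = 1172
Start time in minutes: 18×60 + 53 = 1133
Difference = 1172 - 1133 = 39 minutes
= 0 hours 39 minutes

0h 39m


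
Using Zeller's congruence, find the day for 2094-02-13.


Saturday

Zeller's congruence:
q=13, m=14, k=93, j=20
h = (13 + ⌊13×15/5⌋ + 93 + ⌊93/4⌋ + ⌊20/4⌋ - 2×20) mod 7
= (13 + 39 + 93 + 23 + 5 - 40) mod 7
= 133 mod 7 = 0
h=0 → Saturday


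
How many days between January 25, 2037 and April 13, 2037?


From January 25, 2037 to April 13, 2037
Rest of January 2037: 31 - 25 = 6
Full months: February 2037 28, March 31
Days into April 2037: 13
Total = 6 + 28 + 31 + 13 = 78 days

78 days


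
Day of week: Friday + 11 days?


Tuesday

Start: Friday (index 4)
(4 + 11) mod 7
= 15 mod 7
= 1
Index 1 → Tuesday


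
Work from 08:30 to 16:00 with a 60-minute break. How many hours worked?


6h 30m (390 minutes)

Total time = (16×60+0) - (8×60+30)
= 960 - 510 = 450 min
Minus break: 450 - 60 = 390 min
= 6h 30m


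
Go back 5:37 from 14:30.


08:53

Start: 870 minutes from midnight
Subtract: 337 minutes
Remaining: 870 - 337 = 533
Hours: 8, Minutes: 53


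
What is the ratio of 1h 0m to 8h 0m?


1:8 (0.13)

Duration 1: 60 minutes
Duration 2: 480 minutes
Ratio = 60:480
GCD = 60
Simplified = 1:8
As a decimal: 1/8 ≈ 0.13


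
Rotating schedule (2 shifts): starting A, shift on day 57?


Shift A

Shifts: A, B
Start: A (index 0)
Day 57: (0 + 57 - 1) mod 2
= 56 mod 2
= 0
Index 0 → shift A


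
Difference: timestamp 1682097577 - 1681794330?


303247 seconds (84.2 hours / 3.51 days)

Difference = 1682097577 - 1681794330 = 303247 seconds
In hours: 303247 / 3600 ≈ 84.2
In days: 303247 / 86400 ≈ 3.51


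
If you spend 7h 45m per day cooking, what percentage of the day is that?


32.3%

Time: 465 minutes
Day: 1440 minutes
Percentage = (465/1440) × 100 ≈ 32.3%


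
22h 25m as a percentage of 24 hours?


0.9340 (93.40%)

Total minutes: 22×60 + 25 = 1345
Day = 24×60 = 1440 minutes
Fraction = 1345/1440 ≈ 0.9340
As a percentage: 1345/1440 × 100 ≈ 93.40%


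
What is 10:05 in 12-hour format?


Hour: 10
10 < 12 → AM

10:05 AM


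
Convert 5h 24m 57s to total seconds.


19497 seconds

Hours: 5 × 3600 = 18000
Minutes: 24 × 60 = 1440
Seconds: 57
Total = 18000 + 1440 + 57 = 19497


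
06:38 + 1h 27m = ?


Start: 398 minutes from midnight
Add: 87 minutes
Total: 485 minutes
Hours: 485 ÷ 60 = 8 remainder 5

08:05


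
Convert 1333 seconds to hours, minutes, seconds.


Hours: 1333 ÷ 3600 = 0 remainder 1333
Minutes: 1333 ÷ 60 = 22 remainder 13
Seconds: 13

0h 22m 13s


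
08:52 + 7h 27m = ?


16:19

Start: 532 minutes from midnight
Add: 447 minutes
Total: 979 minutes
Hours: 979 ÷ 60 = 16 remainder 19


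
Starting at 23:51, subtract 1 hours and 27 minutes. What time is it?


Start: 1431 minutes from midnight
Subtract: 87 minutes
Remaining: 1431 - 87 = 1344
Hours: 22, Minutes: 24

22:24


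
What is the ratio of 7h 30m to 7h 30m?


1:1 (1.00)

Duration 1: 450 minutes
Duration 2: 450 minutes
Ratio = 450:450
GCD = 450
Simplified = 1:1
As a decimal: 1/1 = 1.00


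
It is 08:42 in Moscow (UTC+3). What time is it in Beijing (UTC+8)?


Time difference = UTC+8 - UTC+3 = +5 hours
New hour = (8 + 5) mod 24
= 13 mod 24 = 13
Minutes unchanged → 13:42

13:42


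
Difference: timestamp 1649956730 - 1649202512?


Difference = 1649956730 - 1649202512 = 754218 seconds
In hours: 754218 / 3600 ≈ 209.5
In days: 754218 / 86400 ≈ 8.73

754218 seconds (209.5 hours / 8.73 days)


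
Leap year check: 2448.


Yes

Rules: divisible by 4 AND (not by 100 OR by 400)
2448 ÷ 4 = 612 exactly → divisible by 4
2448 ÷ 100 = 24 remainder 48 → not divisible by 100
Divisible by 4 but not by 100 → leap year


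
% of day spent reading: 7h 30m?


Time: 450 minutes
Day: 1440 minutes
Percentage = (450/1440) × 100 ≈ 31.3%

31.3%


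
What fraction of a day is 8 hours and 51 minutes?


0.3688 (36.88%)

Total minutes: 8×60 + 51 = 531
Day = 24×60 = 1440 minutes
Fraction = 531/1440 ≈ 0.3688
As a percentage: 531/1440 × 100 ≈ 36.88%


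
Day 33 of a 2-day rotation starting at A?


Shifts: A, B
Start: A (index 0)
Day 33: (0 + 33 - 1) mod 2
= 32 mod 2
= 0
Index 0 → shift A

Shift A


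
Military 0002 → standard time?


12:02 AM

Hour: 0
0 → 12 AM (midnight)


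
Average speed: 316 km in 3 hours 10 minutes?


99.8 km/h

Distance: 316 km
Time: 3h 10m = 190 min = 190/60 = 19/6 hours
Speed = 316 ÷ (19/6) = 316 × 6 / 19 = 1896/19 ≈ 99.8 km/h


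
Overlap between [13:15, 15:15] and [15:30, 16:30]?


Meeting A: 795-915 (in minutes from midnight)
Meeting B: 930-990
Overlap start = max(795, 930) = 930
Overlap end = min(915, 990) = 915
Overlap = max(0, 915 - 930) = 0 min

0 minutes


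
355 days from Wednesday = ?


Start: Wednesday (index 2)
(2 + 355) mod 7
= 357 mod 7
= 0
Index 0 → Monday

Monday


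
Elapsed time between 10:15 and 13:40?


End time in minutes: 13×60 + 40 = 820
Start time in minutes: 10×60 + 15 = 615
Difference = 820 - 615 = 205 minutes
= 3 hours 25 minutes

3h 25m


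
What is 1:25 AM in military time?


01:25

Input: 1:25 AM
AM hour stays: 1


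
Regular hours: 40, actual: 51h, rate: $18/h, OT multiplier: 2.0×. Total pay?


$1116.00

Regular: 40h × $18 = $720.00
Overtime: 51 - 40 = 11h
OT pay: 11h × $18 × 2.0 = $396.00
Total = $720.00 + $396.00 = $1116.00


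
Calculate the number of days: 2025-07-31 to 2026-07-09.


From July 31, 2025 to July 9, 2026
Rest of July 2025: 31 - 31 = 0
Full months: August 31, September 30, October 31, November 30, December 31, January 31, February 2026 28, March 31, April 30, May 31, June 30
Days into July 2026: 9
Total = 0 + 31 + 30 + 31 + 30 + 31 + 31 + 28 + 31 + 30 + 31 + 30 + 9 = 343 days

343 days


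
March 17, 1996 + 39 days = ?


Start: March 17, 1996
Add 39 days
March 17 → April 1: 31 - 17 + 1 = 15 days (39 - 15 = 24 left)
April 1 + 24 = April 25, 1996

April 25, 1996


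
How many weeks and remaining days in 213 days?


Weeks: 213 ÷ 7 = 30 remainder 3

30 weeks 3 days


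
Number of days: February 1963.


28 days

Month: February (month 2)
February: 28 or 29 (leap year)
1963 leap year? No


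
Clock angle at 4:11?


59.5°

Hour hand = 4×30 + 11×0.5 = 125.5°
Minute hand = 11×6 = 66°
Difference = |125.5 - 66| = 59.5°


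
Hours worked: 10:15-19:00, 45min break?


Total time = (19×60+0) - (10×60+15)
= 1140 - 615 = 525 min
Minus break: 525 - 45 = 480 min
= 8h 0m

8h 0m (480 minutes)


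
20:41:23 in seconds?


Hours: 20 × 3600 = 72000
Minutes: 41 × 60 = 2460
Seconds: 23
Total = 72000 + 2460 + 23 = 74483

74483 seconds


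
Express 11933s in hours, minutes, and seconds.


3h 18m 53s

Hours: 11933 ÷ 3600 = 3 remainder 1133
Minutes: 1133 ÷ 60 = 18 remainder 53
Seconds: 53


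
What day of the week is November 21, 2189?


Saturday

Zeller's congruence:
q=21, m=11, k=89, j=21
h = (21 + ⌊13×12/5⌋ + 89 + ⌊89/4⌋ + ⌊21/4⌋ - 2×21) mod 7
= (21 + 31 + 89 + 22 + 5 - 42) mod 7
= 126 mod 7 = 0
h=0 → Saturday


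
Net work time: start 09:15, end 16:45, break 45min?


Total time = (16×60+45) - (9×60+15)
= 1005 - 555 = 450 min
Minus break: 450 - 45 = 405 min
= 6h 45m

6h 45m (405 minutes)


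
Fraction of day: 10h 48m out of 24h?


0.4500 (45.00%)

Total minutes: 10×60 + 48 = 648
Day = 24×60 = 1440 minutes
Fraction = 648/1440 = 0.4500
As a percentage: 648/1440 × 100 = 45.00%


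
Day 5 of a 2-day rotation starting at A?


Shift A

Shifts: A, B
Start: A (index 0)
Day 5: (0 + 5 - 1) mod 2
= 4 mod 2
= 0
Index 0 → shift A


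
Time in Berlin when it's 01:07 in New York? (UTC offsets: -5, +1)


Time difference = UTC+1 - UTC-5 = +6 hours
New hour = (1 + 6) mod 24
= 7 mod 24 = 7
Minutes unchanged → 07:07

07:07


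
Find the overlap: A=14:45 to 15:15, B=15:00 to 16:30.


Meeting A: 885-915 (in minutes from midnight)
Meeting B: 900-990
Overlap start = max(885, 900) = 900
Overlap end = min(915, 990) = 915
Overlap = max(0, 915 - 900) = 15 min

15 minutes


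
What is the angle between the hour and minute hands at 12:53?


Hour hand (12 ≡ 0 on the dial): 0×30 + 53×0.5 = 26.5°
Minute hand = 53×6 = 318°
Difference = |26.5 - 318| = 291.5°
Since > 180°: 360 - 291.5 = 68.5°

68.5°


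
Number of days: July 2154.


31 days

Month: July (month 7)
July has 31 days


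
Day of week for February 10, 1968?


Saturday

Zeller's congruence:
q=10, m=14, k=67, j=19
h = (10 + ⌊13×15/5⌋ + 67 + ⌊67/4⌋ + ⌊19/4⌋ - 2×19) mod 7
= (10 + 39 + 67 + 16 + 4 - 38) mod 7
= 98 mod 7 = 0
h=0 → Saturday


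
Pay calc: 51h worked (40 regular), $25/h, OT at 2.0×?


Regular: 40h × $25 = $1000.00
Overtime: 51 - 40 = 11h
OT pay: 11h × $25 × 2.0 = $550.00
Total = $1000.00 + $550.00 = $1550.00

$1550.00


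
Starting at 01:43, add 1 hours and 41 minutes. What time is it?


Start: 103 minutes from midnight
Add: 101 minutes
Total: 204 minutes
Hours: 204 ÷ 60 = 3 remainder 24

03:24


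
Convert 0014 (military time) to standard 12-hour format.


Hour: 0
0 → 12 AM (midnight)

12:14 AM


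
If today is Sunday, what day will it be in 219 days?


Tuesday

Start: Sunday (index 6)
(6 + 219) mod 7
= 225 mod 7
= 1
Index 1 → Tuesday


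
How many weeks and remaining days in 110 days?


Weeks: 110 ÷ 7 = 15 remainder 5

15 weeks 5 days


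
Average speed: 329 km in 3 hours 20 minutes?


98.7 km/h

Distance: 329 km
Time: 3h 20m = 200 min = 200/60 = 10/3 hours
Speed = 329 ÷ (10/3) = 329 × 3 / 10 = 987/10 = 98.7 km/h


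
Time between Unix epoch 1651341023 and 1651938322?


Difference = 1651938322 - 1651341023 = 597299 seconds
In hours: 597299 / 3600 ≈ 165.9
In days: 597299 / 86400 ≈ 6.91

597299 seconds (165.9 hours / 6.91 days)


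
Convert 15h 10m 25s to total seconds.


Hours: 15 × 3600 = 54000
Minutes: 10 × 60 = 600
Seconds: 25
Total = 54000 + 600 + 25 = 54625

54625 seconds


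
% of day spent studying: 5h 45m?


Time: 345 minutes
Day: 1440 minutes
Percentage = (345/1440) × 100 ≈ 24.0%

24.0%


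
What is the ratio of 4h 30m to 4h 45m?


Duration 1: 270 minutes
Duration 2: 285 minutes
Ratio = 270:285
GCD = 15
Simplified = 18:19
As a decimal: 18/19 ≈ 0.95

18:19 (0.95)


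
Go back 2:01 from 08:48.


Start: 528 minutes from midnight
Subtract: 121 minutes
Remaining: 528 - 121 = 407
Hours: 6, Minutes: 47

06:47


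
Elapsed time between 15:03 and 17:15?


2h 12m

End time in minutes: 17×60 + 15 = 1035
Start time in minutes: 15×60 + 3 = 903
Difference = 1035 - 903 = 132 minutes
= 2 hours 12 minutes


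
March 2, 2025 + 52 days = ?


Start: March 2, 2025
Add 52 days
March 2 → April 1: 31 - 2 + 1 = 30 days (52 - 30 = 22 left)
April 1 + 22 = April 23, 2025

April 23, 2025


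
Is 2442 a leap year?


No

Rules: divisible by 4 AND (not by 100 OR by 400)
2442 ÷ 4 = 610 remainder 2 → not divisible by 4
Not divisible by 4 → not a leap year


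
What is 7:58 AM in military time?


07:58

Input: 7:58 AM
AM hour stays: 7


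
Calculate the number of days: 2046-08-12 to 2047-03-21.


From August 12, 2046 to March 21, 2047
Rest of August 2046: 31 - 12 = 19
Full months: September 30, October 31, November 30, December 31, January 31, February 2047 28
Days into March 2047: 21
Total = 19 + 30 + 31 + 30 + 31 + 31 + 28 + 21 = 221 days

221 days


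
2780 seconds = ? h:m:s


Hours: 2780 ÷ 3600 = 0 remainder 2780
Minutes: 2780 ÷ 60 = 46 remainder 20
Seconds: 20

0h 46m 20s


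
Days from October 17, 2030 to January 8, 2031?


From October 17, 2030 to January 8, 2031
Rest of October 2030: 31 - 17 = 14
Full months: November 30, December 31
Days into January 2031: 8
Total = 14 + 30 + 31 + 8 = 83 days

83 days


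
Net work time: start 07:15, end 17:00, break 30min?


9h 15m (555 minutes)

Total time = (17×60+0) - (7×60+15)
= 1020 - 435 = 585 min
Minus break: 585 - 30 = 555 min
= 9h 15m


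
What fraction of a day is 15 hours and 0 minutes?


Total minutes: 15×60 + 0 = 900
Day = 24×60 = 1440 minutes
Fraction = 900/1440 = 0.6250
As a percentage: 900/1440 × 100 = 62.50%

0.6250 (62.50%)


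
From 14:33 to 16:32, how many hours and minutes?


1h 59m

End time in minutes: 16×60 + 32 = 992
Start time in minutes: 14×60 + 33 = 873
Difference = 992 - 873 = 119 minutes
= 1 hours 59 minutes


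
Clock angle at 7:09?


160.5°

Hour hand = 7×30 + 9×0.5 = 214.5°
Minute hand = 9×6 = 54°
Difference = |214.5 - 54| = 160.5°


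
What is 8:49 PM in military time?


Input: 8:49 PM
PM: 8 + 12 = 20

20:49


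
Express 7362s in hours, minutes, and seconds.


2h 2m 42s

Hours: 7362 ÷ 3600 = 2 remainder 162
Minutes: 162 ÷ 60 = 2 remainder 42
Seconds: 42


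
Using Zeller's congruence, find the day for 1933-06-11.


Sunday

Zeller's congruence:
q=11, m=6, k=33, j=19
h = (11 + ⌊13×7/5⌋ + 33 + ⌊33/4⌋ + ⌊19/4⌋ - 2×19) mod 7
= (11 + 18 + 33 + 8 + 4 - 38) mod 7
= 36 mod 7 = 1
h=1 → Sunday


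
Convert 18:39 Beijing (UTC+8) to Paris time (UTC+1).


Time difference = UTC+1 - UTC+8 = -7 hours
New hour = (18 -7) mod 24
= 11 mod 24 = 11
Minutes unchanged → 11:39

11:39


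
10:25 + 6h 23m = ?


16:48

Start: 625 minutes from midnight
Add: 383 minutes
Total: 1008 minutes
Hours: 1008 ÷ 60 = 16 remainder 48


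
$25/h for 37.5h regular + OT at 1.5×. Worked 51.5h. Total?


Regular: 37.5h × $25 = $937.50
Overtime: 51.5 - 37.5 = 14.0h
OT pay: 14.0h × $25 × 1.5 = $525.00
Total = $937.50 + $525.00 = $1462.50

$1462.50


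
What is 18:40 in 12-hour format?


6:40 PM

Hour: 18
18 - 12 = 6 → PM


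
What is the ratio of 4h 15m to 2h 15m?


17:9 (1.89)

Duration 1: 255 minutes
Duration 2: 135 minutes
Ratio = 255:135
GCD = 15
Simplified = 17:9
As a decimal: 17/9 ≈ 1.89


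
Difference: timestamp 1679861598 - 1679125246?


736352 seconds (204.5 hours / 8.52 days)

Difference = 1679861598 - 1679125246 = 736352 seconds
In hours: 736352 / 3600 ≈ 204.5
In days: 736352 / 86400 ≈ 8.52


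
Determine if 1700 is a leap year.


Rules: divisible by 4 AND (not by 100 OR by 400)
1700 ÷ 4 = 425 exactly → divisible by 4
1700 ÷ 100 = 17 exactly → divisible by 100
1700 ÷ 400 = 4 remainder 100 → not divisible by 400
Divisible by 100 but not by 400 → not a leap year

No


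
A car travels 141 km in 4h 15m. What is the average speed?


33.2 km/h

Distance: 141 km
Time: 4h 15m = 255 min = 255/60 = 17/4 hours
Speed = 141 ÷ (17/4) = 141 × 4 / 17 = 564/17 ≈ 33.2 km/h


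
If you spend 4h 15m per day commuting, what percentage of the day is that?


Time: 255 minutes
Day: 1440 minutes
Percentage = (255/1440) × 100 ≈ 17.7%

17.7%


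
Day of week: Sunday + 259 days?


Sunday

Start: Sunday (index 6)
(6 + 259) mod 7
= 265 mod 7
= 6
Index 6 → Sunday


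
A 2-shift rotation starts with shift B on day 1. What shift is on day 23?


Shifts: A, B
Start: B (index 1)
Day 23: (1 + 23 - 1) mod 2
= 23 mod 2
= 1
Index 1 → shift B

Shift B


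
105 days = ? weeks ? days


15 weeks 0 days

Weeks: 105 ÷ 7 = 15 remainder 0


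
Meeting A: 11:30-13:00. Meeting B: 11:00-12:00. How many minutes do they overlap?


30 minutes

Meeting A: 690-780 (in minutes from midnight)
Meeting B: 660-720
Overlap start = max(690, 660) = 690
Overlap end = min(780, 720) = 720
Overlap = max(0, 720 - 690) = 30 min


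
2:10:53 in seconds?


7853 seconds

Hours: 2 × 3600 = 7200
Minutes: 10 × 60 = 600
Seconds: 53
Total = 7200 + 600 + 53 = 7853


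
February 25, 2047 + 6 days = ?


March 3, 2047

Start: February 25, 2047
Add 6 days
February 25 → March 1: 28 - 25 + 1 = 4 days (6 - 4 = 2 left)
March 1 + 2 = March 3, 2047


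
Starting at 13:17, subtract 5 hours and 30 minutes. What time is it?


07:47

Start: 797 minutes from midnight
Subtract: 330 minutes
Remaining: 797 - 330 = 467
Hours: 7, Minutes: 47


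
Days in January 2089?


31 days

Month: January (month 1)
January has 31 days


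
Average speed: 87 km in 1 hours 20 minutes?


Distance: 87 km
Time: 1h 20m = 80 min = 80/60 = 4/3 hours
Speed = 87 ÷ (4/3) = 87 × 3 / 4 = 261/4 ≈ 65.3 km/h

65.3 km/h


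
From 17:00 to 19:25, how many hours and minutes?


2h 25m

End time in minutes: 19×60 + 25 = 1165
Start time in minutes: 17×60 + 0 = 1020
Difference = 1165 - 1020 = 145 minutes
= 2 hours 25 minutes


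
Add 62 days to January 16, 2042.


Start: January 16, 2042
Add 62 days
January 16 → February 1: 31 - 16 + 1 = 16 days (62 - 16 = 46 left)
February 1 → March 1: 28 - 1 + 1 = 28 days (46 - 28 = 18 left)
March 1 + 18 = March 19, 2042

March 19, 2042


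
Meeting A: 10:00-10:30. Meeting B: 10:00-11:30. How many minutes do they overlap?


Meeting A: 600-630 (in minutes from midnight)
Meeting B: 600-690
Overlap start = max(600, 600) = 600
Overlap end = min(630, 690) = 630
Overlap = max(0, 630 - 600) = 30 min

30 minutes


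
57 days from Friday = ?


Start: Friday (index 4)
(4 + 57) mod 7
= 61 mod 7
= 5
Index 5 → Saturday

Saturday


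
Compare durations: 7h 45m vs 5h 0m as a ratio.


31:20 (1.55)

Duration 1: 465 minutes
Duration 2: 300 minutes
Ratio = 465:300
GCD = 15
Simplified = 31:20
As a decimal: 31/20 = 1.55


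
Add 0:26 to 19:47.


20:13

Start: 1187 minutes from midnight
Add: 26 minutes
Total: 1213 minutes
Hours: 1213 ÷ 60 = 20 remainder 13


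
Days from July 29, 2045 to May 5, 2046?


280 days

From July 29, 2045 to May 5, 2046
Rest of July 2045: 31 - 29 = 2
Full months: August 31, September 30, October 31, November 30, December 31, January 31, February 2046 28, March 31, April 30
Days into May 2046: 5
Total = 2 + 31 + 30 + 31 + 30 + 31 + 31 + 28 + 31 + 30 + 5 = 280 days


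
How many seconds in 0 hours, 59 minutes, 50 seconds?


3590 seconds

Hours: 0 × 3600 = 0
Minutes: 59 × 60 = 3540
Seconds: 50
Total = 0 + 3540 + 50 = 3590


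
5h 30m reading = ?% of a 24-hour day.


Time: 330 minutes
Day: 1440 minutes
Percentage = (330/1440) × 100 ≈ 22.9%

22.9%


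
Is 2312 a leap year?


Rules: divisible by 4 AND (not by 100 OR by 400)
2312 ÷ 4 = 578 exactly → divisible by 4
2312 ÷ 100 = 23 remainder 12 → not divisible by 100
Divisible by 4 but not by 100 → leap year

Yes


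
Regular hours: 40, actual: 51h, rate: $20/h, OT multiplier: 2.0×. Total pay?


$1240.00

Regular: 40h × $20 = $800.00
Overtime: 51 - 40 = 11h
OT pay: 11h × $20 × 2.0 = $440.00
Total = $800.00 + $440.00 = $1240.00


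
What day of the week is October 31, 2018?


Zeller's congruence:
q=31, m=10, k=18, j=20
h = (31 + ⌊13×11/5⌋ + 18 + ⌊18/4⌋ + ⌊20/4⌋ - 2×20) mod 7
= (31 + 28 + 18 + 4 + 5 - 40) mod 7
= 46 mod 7 = 4
h=4 → Wednesday

Wednesday


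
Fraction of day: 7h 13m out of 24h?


Total minutes: 7×60 + 13 = 433
Day = 24×60 = 1440 minutes
Fraction = 433/1440 ≈ 0.3007
As a percentage: 433/1440 × 100 ≈ 30.07%

0.3007 (30.07%)


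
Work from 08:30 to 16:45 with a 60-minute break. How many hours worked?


Total time = (16×60+45) - (8×60+30)
= 1005 - 510 = 495 min
Minus break: 495 - 60 = 435 min
= 7h 15m

7h 15m (435 minutes)


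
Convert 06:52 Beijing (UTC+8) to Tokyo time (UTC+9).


07:52

Time difference = UTC+9 - UTC+8 = +1 hours
New hour = (6 + 1) mod 24
= 7 mod 24 = 7
Minutes unchanged → 07:52


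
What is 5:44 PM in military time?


17:44

Input: 5:44 PM
PM: 5 + 12 = 17


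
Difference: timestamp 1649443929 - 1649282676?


161253 seconds (44.8 hours / 1.87 days)

Difference = 1649443929 - 1649282676 = 161253 seconds
In hours: 161253 / 3600 ≈ 44.8
In days: 161253 / 86400 ≈ 1.87


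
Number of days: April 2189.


30 days

Month: April (month 4)
April has 30 days


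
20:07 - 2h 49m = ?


Start: 1207 minutes from midnight
Subtract: 169 minutes
Remaining: 1207 - 169 = 1038
Hours: 17, Minutes: 18

17:18


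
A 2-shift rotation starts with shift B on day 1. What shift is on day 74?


Shifts: A, B
Start: B (index 1)
Day 74: (1 + 74 - 1) mod 2
= 74 mod 2
= 0
Index 0 → shift A

Shift A


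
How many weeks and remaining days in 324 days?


Weeks: 324 ÷ 7 = 46 remainder 2

46 weeks 2 days


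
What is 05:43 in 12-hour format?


5:43 AM

Hour: 5
5 < 12 → AM


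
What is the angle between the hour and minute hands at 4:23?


Hour hand = 4×30 + 23×0.5 = 131.5°
Minute hand = 23×6 = 138°
Difference = |131.5 - 138| = 6.5°

6.5°


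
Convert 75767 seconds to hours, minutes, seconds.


21h 2m 47s

Hours: 75767 ÷ 3600 = 21 remainder 167
Minutes: 167 ÷ 60 = 2 remainder 47
Seconds: 47


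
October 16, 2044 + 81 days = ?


January 5, 2045

Start: October 16, 2044
Add 81 days
October 16 → November 1: 31 - 16 + 1 = 16 days (81 - 16 = 65 left)
November 1 → December 1: 30 - 1 + 1 = 30 days (65 - 30 = 35 left)
December 1 → January 1: 31 - 1 + 1 = 31 days (35 - 31 = 4 left)
January 1 + 4 = January 5, 2045


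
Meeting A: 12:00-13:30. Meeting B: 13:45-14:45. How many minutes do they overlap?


0 minutes

Meeting A: 720-810 (in minutes from midnight)
Meeting B: 825-885
Overlap start = max(720, 825) = 825
Overlap end = min(810, 885) = 810
Overlap = max(0, 810 - 825) = 0 min


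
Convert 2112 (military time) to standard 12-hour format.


Hour: 21
21 - 12 = 9 → PM

9:12 PM


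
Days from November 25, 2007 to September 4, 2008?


284 days

From November 25, 2007 to September 4, 2008
Rest of November 2007: 30 - 25 = 5
Full months: December 31, January 31, February 2008 29, March 31, April 30, May 31, June 30, July 31, August 31
Days into September 2008: 4
Total = 5 + 31 + 31 + 29 + 31 + 30 + 31 + 30 + 31 + 31 + 4 = 284 days


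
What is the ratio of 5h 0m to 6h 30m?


Duration 1: 300 minutes
Duration 2: 390 minutes
Ratio = 300:390
GCD = 30
Simplified = 10:13
As a decimal: 10/13 ≈ 0.77

10:13 (0.77)


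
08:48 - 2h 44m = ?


Start: 528 minutes from midnight
Subtract: 164 minutes
Remaining: 528 - 164 = 364
Hours: 6, Minutes: 4

06:04
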